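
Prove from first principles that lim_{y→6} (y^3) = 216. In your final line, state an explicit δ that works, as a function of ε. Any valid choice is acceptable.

δ = min(2, ε/148)

Let ε > 0. We seek δ > 0 with 0 < |y − 6| < δ ⇒ |y^3 − 216| < ε.
Factor: y^3 − 216 = (y − 6)(y^2 + 6y + 36), so |y^3 − 216| = |y − 6|·|y^2 + 6y + 36|.
Impose δ ≤ 2 so that |y| < 8; then |y^2 + 6y + 36| ≤ 148.
Hence |y^3 − 216| ≤ 148|y − 6|, which is < ε once |y − 6| < ε/148.
Take δ = min(2, ε/148). If 0 < |y − 6| < δ then both bounds hold and |y^3 − 216| ≤ 148|y − 6| < 148·(ε/148) = ε.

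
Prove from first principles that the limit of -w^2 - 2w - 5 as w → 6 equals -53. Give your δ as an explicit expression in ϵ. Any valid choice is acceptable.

Let ϵ > 0 be given. We want δ > 0 such that 0 < |w − 6| < δ implies |(-w^2 - 2w - 5) + 53| < ϵ.
(-w^2 - 2w - 5) + 53 = -w^2 - 2w + 48 = (w − 6)(-w - 8).
So |(-w^2 - 2w - 5) + 53| = |w − 6|·|-w - 8|.
Require δ ≤ 2. Then |w − 6| < 2 gives |w| < 8, and by the triangle inequality |-w - 8| ≤ 8 + 8 = 16.
Hence |(-w^2 - 2w - 5) + 53| ≤ 16|w − 6| < ϵ provided |w − 6| < ϵ/16.
Take δ = min(2, ϵ/16). Then 0 < |w − 6| < δ gives both |w − 6| < 2 and |w − 6| < ϵ/16, so |(-w^2 - 2w - 5) + 53| < ϵ.

δ = min(2, ϵ/16)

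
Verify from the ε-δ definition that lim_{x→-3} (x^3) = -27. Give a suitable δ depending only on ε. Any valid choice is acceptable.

Suppose ε > 0. We seek δ > 0 with 0 < |x + 3| < δ ⇒ |x^3 + 27| < ε.
Factor: x^3 + 27 = (x + 3)(x^2 - 3x + 9), so |x^3 + 27| = |x + 3|·|x^2 - 3x + 9|.
Restrict δ ≤ 1. Then |x + 3| < 1 gives |x| < 4, so by the triangle inequality |x^2 - 3x + 9| ≤ 4^2 + 3·4 + 9 = 37.
Hence |x^3 + 27| ≤ 37|x + 3|, which is < ε once |x + 3| < ε/37.
Take δ = min(1, ε/37). If 0 < |x + 3| < δ then both bounds hold and |x^3 + 27| ≤ 37|x + 3| < 37·(ε/37) = ε.

δ = min(1, ε/37)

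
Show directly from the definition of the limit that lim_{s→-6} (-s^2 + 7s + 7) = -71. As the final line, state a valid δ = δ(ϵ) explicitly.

δ = min(1, ϵ/20)

Fix ϵ > 0. We want δ > 0 such that 0 < |s + 6| < δ implies |(-s^2 + 7s + 7) + 71| < ϵ.
(-s^2 + 7s + 7) + 71 = -s^2 + 7s + 78 = (s + 6)(-s + 13).
So |(-s^2 + 7s + 7) + 71| = |s + 6|·|-s + 13|.
Require δ ≤ 1. Then |s + 6| < 1 gives |s| < 7, and by the triangle inequality |-s + 13| ≤ 7 + 13 = 20.
Hence |(-s^2 + 7s + 7) + 71| ≤ 20|s + 6| < ϵ provided |s + 6| < ϵ/20.
Choosing δ = min(1, ϵ/20) ensures both conditions, hence |(-s^2 + 7s + 7) + 71| < ϵ.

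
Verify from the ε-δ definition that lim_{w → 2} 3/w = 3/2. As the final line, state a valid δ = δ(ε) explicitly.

Let ε > 0. We seek δ > 0 such that 0 < |w − 2| < δ implies |3/w − (3/2)| < ε.
|3/w − (3/2)| = 3·|2 − w|/(2·|w|) = 3|w − 2|/(2|w|).
Require δ ≤ 1 so that |w| > 2 − 1 = 1, hence 2|w| > 2.
Then |3/w − (3/2)| < 3|w − 2|/2, which is < ε when |w − 2| < (2/3)ε.
Take δ = min(1, (2/3)ε). Then 0 < |w − 2| < δ gives both |w − 2| < 1 and |w − 2| < (2/3)ε, so |3/w − (3/2)| < ε.

δ = min(1, (2/3)ε)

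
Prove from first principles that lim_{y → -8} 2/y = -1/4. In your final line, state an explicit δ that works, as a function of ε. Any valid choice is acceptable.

δ = min(4, 16ε)

Let ε > 0 be given. We seek δ > 0 such that 0 < |y + 8| < δ implies |2/y + 1/4| < ε.
|2/y + 1/4| = 2·|-8 − y|/(8·|y|) = 2|y + 8|/(8|y|).
Require δ ≤ 4 so that |y| > 8 − 4 = 4, hence 8|y| > 32.
Then |2/y + 1/4| < 2|y + 8|/32, which is < ε when |y + 8| < 16ε.
Take δ = min(4, 16ε). Then 0 < |y + 8| < δ gives both |y + 8| < 4 and |y + 8| < 16ε, so |2/y + 1/4| < ε.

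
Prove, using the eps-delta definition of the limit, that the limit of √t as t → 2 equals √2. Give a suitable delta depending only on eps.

delta = min(2, √2·eps)

Fix eps > 0. We want delta > 0 such that 0 < |t − 2| < delta implies |√t − √2| < eps.
Rationalise: √t − √2 = (t − 2)/(√t + √2), so |√t − √2| = |t − 2|/(√t + √2).
Restrict delta ≤ 2 so that |t − 2| < 2 forces t > 0, and then √t + √2 > √2.
Hence |√t − √2| < |t − 2|/√2, which is < eps once |t − 2| < √2·eps.
Take delta = min(2, √2·eps). If 0 < |t − 2| < delta then t > 0 and |√t − √2| < |t − 2|/√2 < eps.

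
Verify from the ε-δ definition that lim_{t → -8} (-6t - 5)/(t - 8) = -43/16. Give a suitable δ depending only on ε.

Suppose ε > 0. We want δ > 0 with 0 < |t + 8| < δ ⇒ |(-6t - 5)/(t - 8) + 43/16| < ε.
Combining over a common denominator, (-6t - 5)/(t - 8) + 43/16 = [(-6t - 5)·(-16) − 43·(t - 8)] / [(-16)·(t - 8)] = 53(t + 8) / ((-16)(t - 8)).
So |(-6t - 5)/(t - 8) + 43/16| = 53|t + 8| / (16·|t − 8|).
Restrict δ ≤ 8. Then |t + 8| < 8 gives |t − 8| = |(t + 8) + (-16)| ≥ 16 − 8 = 8.
Hence |(-6t - 5)/(t - 8) + 43/16| < 53|t + 8|/(16·8) = (53/128)|t + 8|, which is < ε once |t + 8| < (128/53)ε.
Take δ = min(8, (128/53)ε). Then 0 < |t + 8| < δ forces both bounds, so |(-6t - 5)/(t - 8) + 43/16| < ε.

δ = min(8, (128/53)ε)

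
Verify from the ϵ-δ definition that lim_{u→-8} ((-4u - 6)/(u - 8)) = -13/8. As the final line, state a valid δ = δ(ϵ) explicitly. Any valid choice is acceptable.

Let ϵ > 0. We want δ > 0 with 0 < |u + 8| < δ ⇒ |(-4u - 6)/(u - 8) + 13/8| < ϵ.
Combining over a common denominator, (-4u - 6)/(u - 8) + 13/8 = [(-4u - 6)·(-16) − 26·(u - 8)] / [(-16)·(u - 8)] = 38(u + 8) / ((-16)(u - 8)).
So |(-4u - 6)/(u - 8) + 13/8| = 38|u + 8| / (16·|u − 8|).
Restrict δ ≤ 8. Then |u + 8| < 8 gives |u − 8| = |(u + 8) + (-16)| ≥ 16 − 8 = 8.
Hence |(-4u - 6)/(u - 8) + 13/8| < 38|u + 8|/(16·8) = (19/64)|u + 8|, which is < ϵ once |u + 8| < (64/19)ϵ.
Take δ = min(8, (64/19)ϵ). Then 0 < |u + 8| < δ forces both bounds, so |(-4u - 6)/(u - 8) + 13/8| < ϵ.

δ = min(8, (64/19)ϵ)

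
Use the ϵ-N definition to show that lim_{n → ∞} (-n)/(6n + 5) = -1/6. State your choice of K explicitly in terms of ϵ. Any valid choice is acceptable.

K = (5/36)/ϵ

Let ϵ > 0. For n ≥ 1, |(-n)/(6n + 5) + 1/6| = |5|/(6(6n + 5)) = 5/(6(6n + 5)).
Since 6n + 5 ≥ 6n for n ≥ 1, this is ≤ 5/(6·6n) = (5/36)/n.
So |(-n)/(6n + 5) + 1/6| < ϵ whenever n > (5/36)/ϵ.
Take K = (5/36)/ϵ. If n > K then |(-n)/(6n + 5) + 1/6| ≤ (5/36)/n < ϵ.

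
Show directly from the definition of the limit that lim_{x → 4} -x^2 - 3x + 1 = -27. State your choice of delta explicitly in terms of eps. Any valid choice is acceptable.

delta = min(2, eps/13)

Let eps > 0 be given. We want delta > 0 such that 0 < |x − 4| < delta implies |(-x^2 - 3x + 1) + 27| < eps.
(-x^2 - 3x + 1) + 27 = -x^2 - 3x + 28 = (x − 4)(-x - 7).
So |(-x^2 - 3x + 1) + 27| = |x − 4|·|-x - 7|.
Assume first that |x − 4| < 2, so |x| < 6. Then |-x - 7| ≤ 6 + 7 = 13.
Hence |(-x^2 - 3x + 1) + 27| ≤ 13|x − 4| < eps provided |x − 4| < eps/13.
Take delta = min(2, eps/13). Then 0 < |x − 4| < delta gives both |x − 4| < 2 and |x − 4| < eps/13, so |(-x^2 - 3x + 1) + 27| < eps.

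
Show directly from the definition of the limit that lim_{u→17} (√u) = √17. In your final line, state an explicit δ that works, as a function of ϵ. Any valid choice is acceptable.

δ = min(17, √17·ϵ)

Suppose ϵ > 0. We want δ > 0 such that 0 < |u − 17| < δ implies |√u − √17| < ϵ.
Multiplying by the conjugate, |√u − √17| = |u − 17|/(√u + √17).
Restrict δ ≤ 17 so that |u − 17| < 17 forces u > 0, and then √u + √17 > √17.
Hence |√u − √17| < |u − 17|/√17, which is < ϵ once |u − 17| < √17·ϵ.
Take δ = min(17, √17·ϵ). If 0 < |u − 17| < δ then u > 0 and |√u − √17| < |u − 17|/√17 < ϵ.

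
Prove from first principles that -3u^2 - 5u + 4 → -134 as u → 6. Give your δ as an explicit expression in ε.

Let ε > 0. We want δ > 0 such that 0 < |u − 6| < δ implies |(-3u^2 - 5u + 4) + 134| < ε.
(-3u^2 - 5u + 4) + 134 = -3u^2 - 5u + 138 = (u − 6)(-3u - 23).
So |(-3u^2 - 5u + 4) + 134| = |u − 6|·|-3u - 23|.
Require δ ≤ 1. Then |u − 6| < 1 gives |u| < 7, and by the triangle inequality |-3u - 23| ≤ 3·7 + 23 = 44.
Hence |(-3u^2 - 5u + 4) + 134| ≤ 44|u − 6| < ε provided |u − 6| < ε/44.
Take δ = min(1, ε/44). Then 0 < |u − 6| < δ gives both |u − 6| < 1 and |u − 6| < ε/44, so |(-3u^2 - 5u + 4) + 134| < ε.

δ = min(1, ε/44)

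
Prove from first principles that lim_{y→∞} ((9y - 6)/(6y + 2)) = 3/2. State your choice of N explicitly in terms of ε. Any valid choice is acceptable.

N = (3/2)/ε

Fix ε > 0. We seek N > 0 such that y > N implies |(9y - 6)/(6y + 2) − (3/2)| < ε.
(9y - 6)/(6y + 2) − (3/2) = (6(9y - 6) − 9(6y + 2)) / (6(6y + 2)) = -54/(6(6y + 2)).
For y > 0 we have 6y + 2 > 6y, so |(9y - 6)/(6y + 2) − (3/2)| = 54/(6(6y + 2)) < 54/(6·6y) = (3/2)/y.
Thus |(9y - 6)/(6y + 2) − (3/2)| < ε whenever y > (3/2)/ε.
Take N = (3/2)/ε. If y > N then |(9y - 6)/(6y + 2) − (3/2)| < (3/2)/y < ε.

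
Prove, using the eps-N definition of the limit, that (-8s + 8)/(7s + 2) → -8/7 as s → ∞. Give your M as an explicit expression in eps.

Let eps > 0 be given. We seek M > 0 such that s > M implies |(-8s + 8)/(7s + 2) + 8/7| < eps.
(-8s + 8)/(7s + 2) + 8/7 = (7(-8s + 8) − (-8)(7s + 2)) / (7(7s + 2)) = 72/(7(7s + 2)).
For s > 0 we have 7s + 2 > 7s, so |(-8s + 8)/(7s + 2) + 8/7| = 72/(7(7s + 2)) < 72/(7·7s) = (72/49)/s.
Thus |(-8s + 8)/(7s + 2) + 8/7| < eps whenever s > (72/49)/eps.
Take M = (72/49)/eps. If s > M then |(-8s + 8)/(7s + 2) + 8/7| < (72/49)/s < eps.

M = (72/49)/eps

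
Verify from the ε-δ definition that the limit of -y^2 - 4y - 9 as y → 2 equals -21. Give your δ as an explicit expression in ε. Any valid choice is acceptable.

Let ε > 0 be given. We want δ > 0 such that 0 < |y − 2| < δ implies |(-y^2 - 4y - 9) + 21| < ε.
(-y^2 - 4y - 9) + 21 = -y^2 - 4y + 12 = (y − 2)(-y - 6).
So |(-y^2 - 4y - 9) + 21| = |y − 2|·|-y - 6|.
Assume first that |y − 2| < 1, so |y| < 3. Then |-y - 6| ≤ 3 + 6 = 9.
Hence |(-y^2 - 4y - 9) + 21| ≤ 9|y − 2| < ε provided |y − 2| < ε/9.
Choosing δ = min(1, ε/9) ensures both conditions, hence |(-y^2 - 4y - 9) + 21| < ε.

δ = min(1, ε/9)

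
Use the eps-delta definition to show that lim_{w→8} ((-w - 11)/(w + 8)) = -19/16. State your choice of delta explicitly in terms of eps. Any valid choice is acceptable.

delta = min(8, (128/3)eps)

Suppose eps > 0. We want delta > 0 with 0 < |w − 8| < delta ⇒ |(-w - 11)/(w + 8) + 19/16| < eps.
Combining over a common denominator, (-w - 11)/(w + 8) + 19/16 = [(-w - 11)·16 − (-19)·(w + 8)] / [16·(w + 8)] = 3(w − 8) / (16(w + 8)).
So |(-w - 11)/(w + 8) + 19/16| = 3|w − 8| / (16·|w + 8|).
Restrict delta ≤ 8. Then |w − 8| < 8 gives |w + 8| = |(w − 8) + 16| ≥ 16 − 8 = 8.
Hence |(-w - 11)/(w + 8) + 19/16| < 3|w − 8|/(16·8) = (3/128)|w − 8|, which is < eps once |w − 8| < (128/3)eps.
Take delta = min(8, (128/3)eps). Then 0 < |w − 8| < delta forces both bounds, so |(-w - 11)/(w + 8) + 19/16| < eps.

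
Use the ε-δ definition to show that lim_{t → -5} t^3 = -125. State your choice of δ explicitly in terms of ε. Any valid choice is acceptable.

δ = min(2, ε/109)

Let ε > 0. We seek δ > 0 with 0 < |t + 5| < δ ⇒ |t^3 + 125| < ε.
Factor: t^3 + 125 = (t + 5)(t^2 - 5t + 25), so |t^3 + 125| = |t + 5|·|t^2 - 5t + 25|.
Impose δ ≤ 2 so that |t| < 7; then |t^2 - 5t + 25| ≤ 109.
Hence |t^3 + 125| ≤ 109|t + 5|, which is < ε once |t + 5| < ε/109.
Take δ = min(2, ε/109). If 0 < |t + 5| < δ then both bounds hold and |t^3 + 125| ≤ 109|t + 5| < 109·(ε/109) = ε.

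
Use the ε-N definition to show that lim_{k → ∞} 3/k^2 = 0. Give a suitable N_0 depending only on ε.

Suppose ε > 0. For k ≥ 1, |3/k^2 − 0| = 3/k^2.
3/k^2 < ε ⇔ k^2 > 3/ε ⇔ k > (3/ε)^{1/2}.
Take N_0 = (3/ε)^{1/2}. Then k > N_0 implies 3/k^2 < ε.

N_0 = (3/ε)^{1/2}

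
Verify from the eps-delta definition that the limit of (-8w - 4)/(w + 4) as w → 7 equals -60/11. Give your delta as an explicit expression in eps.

Let eps > 0 be given. We want delta > 0 with 0 < |w − 7| < delta ⇒ |(-8w - 4)/(w + 4) + 60/11| < eps.
Combining over a common denominator, (-8w - 4)/(w + 4) + 60/11 = [(-8w - 4)·11 − (-60)·(w + 4)] / [11·(w + 4)] = -28(w − 7) / (11(w + 4)).
So |(-8w - 4)/(w + 4) + 60/11| = 28|w − 7| / (11·|w + 4|).
Restrict delta ≤ 11/2. Then |w − 7| < 11/2 gives |w + 4| = |(w − 7) + 11| ≥ 11 − 11/2 = 11/2.
Hence |(-8w - 4)/(w + 4) + 60/11| < 28|w − 7|/(11·(11/2)) = (56/121)|w − 7|, which is < eps once |w − 7| < (121/56)eps.
Take delta = min(11/2, (121/56)eps). Then 0 < |w − 7| < delta forces both bounds, so |(-8w - 4)/(w + 4) + 60/11| < eps.

delta = min(11/2, (121/56)eps)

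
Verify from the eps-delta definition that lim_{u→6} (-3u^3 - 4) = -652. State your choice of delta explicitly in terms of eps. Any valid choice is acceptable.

delta = min(1, eps/381)

Let eps > 0. We want delta > 0 such that 0 < |u − 6| < delta implies |(-3u^3 - 4) + 652| < eps.
(-3u^3 - 4) + 652 = -3u^3 + 648 = (u − 6)(-3u^2 - 18u - 108).
So |(-3u^3 - 4) + 652| = |u − 6|·|-3u^2 - 18u - 108|.
Assume first that |u − 6| < 1, so |u| < 7. Then |-3u^2 - 18u - 108| ≤ 3·7^2 + 18·7 + 108 = 381.
Hence |(-3u^3 - 4) + 652| ≤ 381|u − 6| < eps provided |u − 6| < eps/381.
Choosing delta = min(1, eps/381) ensures both conditions, hence |(-3u^3 - 4) + 652| < eps.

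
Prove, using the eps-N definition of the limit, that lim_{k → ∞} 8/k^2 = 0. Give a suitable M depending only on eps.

M = (8/eps)^{1/2}

Suppose eps > 0. For k ≥ 1, |8/k^2 − 0| = 8/k^2.
8/k^2 < eps ⇔ k^2 > 8/eps ⇔ k > (8/eps)^{1/2}.
Take M = (8/eps)^{1/2}. Then k > M implies 8/k^2 < eps.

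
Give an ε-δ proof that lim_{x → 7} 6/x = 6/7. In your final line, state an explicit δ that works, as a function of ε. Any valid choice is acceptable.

δ = min(7/2, (49/12)ε)

Fix ε > 0. We seek δ > 0 such that 0 < |x − 7| < δ implies |6/x − (6/7)| < ε.
|6/x − (6/7)| = 6·|7 − x|/(7·|x|) = 6|x − 7|/(7|x|).
Restrict δ ≤ 7/2. Then |x − 7| < 7/2 gives |x| > 7/2, so 7|x| > 49/2.
Then |6/x − (6/7)| < 6|x − 7|/(49/2), which is < ε when |x − 7| < (49/12)ε.
Take δ = min(7/2, (49/12)ε). Then 0 < |x − 7| < δ gives both |x − 7| < 7/2 and |x − 7| < (49/12)ε, so |6/x − (6/7)| < ε.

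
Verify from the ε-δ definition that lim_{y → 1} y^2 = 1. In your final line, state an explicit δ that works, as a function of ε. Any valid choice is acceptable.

δ = min(1, ε/3)

Let ε > 0 be given. We seek δ > 0 with 0 < |y − 1| < δ ⇒ |y^2 − 1| < ε.
Factor: y^2 − 1 = (y − 1)(y + 1), so |y^2 − 1| = |y − 1|·|y + 1|.
Restrict δ ≤ 1. Then |y − 1| < 1 gives |y| < 2, so by the triangle inequality |y + 1| ≤ 2 + 1 = 3.
Hence |y^2 − 1| ≤ 3|y − 1|, which is < ε once |y − 1| < ε/3.
Take δ = min(1, ε/3). If 0 < |y − 1| < δ then both bounds hold and |y^2 − 1| ≤ 3|y − 1| < 3·(ε/3) = ε.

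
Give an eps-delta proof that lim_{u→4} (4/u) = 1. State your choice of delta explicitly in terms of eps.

Fix eps > 0. We seek delta > 0 such that 0 < |u − 4| < delta implies |4/u − 1| < eps.
|4/u − 1| = 4·|4 − u|/(4·|u|) = 4|u − 4|/(4|u|).
Restrict delta ≤ 2. Then |u − 4| < 2 gives |u| > 2, so 4|u| > 8.
Then |4/u − 1| < 4|u − 4|/8, which is < eps when |u − 4| < 2eps.
Take delta = min(2, 2eps). Then 0 < |u − 4| < delta gives both |u − 4| < 2 and |u − 4| < 2eps, so |4/u − 1| < eps.

delta = min(2, 2eps)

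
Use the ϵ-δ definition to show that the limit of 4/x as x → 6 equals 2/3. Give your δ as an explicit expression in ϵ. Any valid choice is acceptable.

Let ϵ > 0 be given. We seek δ > 0 such that 0 < |x − 6| < δ implies |4/x − (2/3)| < ϵ.
|4/x − (2/3)| = 4·|6 − x|/(6·|x|) = 4|x − 6|/(6|x|).
Require δ ≤ 3 so that |x| > 6 − 3 = 3, hence 6|x| > 18.
Then |4/x − (2/3)| < 4|x − 6|/18, which is < ϵ when |x − 6| < (9/2)ϵ.
Take δ = min(3, (9/2)ϵ). Then 0 < |x − 6| < δ gives both |x − 6| < 3 and |x − 6| < (9/2)ϵ, so |4/x − (2/3)| < ϵ.

δ = min(3, (9/2)ϵ)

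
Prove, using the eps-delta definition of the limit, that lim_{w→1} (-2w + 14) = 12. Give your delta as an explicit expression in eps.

delta = eps/2

Suppose eps > 0. We need delta > 0 so that 0 < |w − 1| < delta implies |(-2w + 14) − 12| < eps.
|(-2w + 14) − 12| = |-2w + 2| = 2|w − 1|.
Thus it suffices that |w − 1| < eps/2.
Choosing delta = eps/2 gives |(-2w + 14) − 12| = 2|w − 1| < eps whenever |w − 1| < delta.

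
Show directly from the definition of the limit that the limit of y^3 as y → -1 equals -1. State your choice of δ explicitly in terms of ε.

Fix ε > 0. We seek δ > 0 with 0 < |y + 1| < δ ⇒ |y^3 + 1| < ε.
Factor: y^3 + 1 = (y + 1)(y^2 - y + 1), so |y^3 + 1| = |y + 1|·|y^2 - y + 1|.
Restrict δ ≤ 1. Then |y + 1| < 1 gives |y| < 2, so by the triangle inequality |y^2 - y + 1| ≤ 2^2 + 2 + 1 = 7.
Hence |y^3 + 1| ≤ 7|y + 1|, which is < ε once |y + 1| < ε/7.
Take δ = min(1, ε/7). If 0 < |y + 1| < δ then both bounds hold and |y^3 + 1| ≤ 7|y + 1| < 7·(ε/7) = ε.

δ = min(1, ε/7)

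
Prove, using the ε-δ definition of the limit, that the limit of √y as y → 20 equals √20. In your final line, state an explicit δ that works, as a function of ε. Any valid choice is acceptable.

δ = min(20, √20·ε)

Let ε > 0. We want δ > 0 such that 0 < |y − 20| < δ implies |√y − √20| < ε.
Multiplying by the conjugate, |√y − √20| = |y − 20|/(√y + √20).
Restrict δ ≤ 20 so that |y − 20| < 20 forces y > 0, and then √y + √20 > √20.
Hence |√y − √20| < |y − 20|/√20, which is < ε once |y − 20| < √20·ε.
Take δ = min(20, √20·ε). If 0 < |y − 20| < δ then y > 0 and |√y − √20| < |y − 20|/√20 < ε.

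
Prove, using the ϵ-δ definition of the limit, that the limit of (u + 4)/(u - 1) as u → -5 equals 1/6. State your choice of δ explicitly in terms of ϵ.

Let ϵ > 0. We want δ > 0 with 0 < |u + 5| < δ ⇒ |(u + 4)/(u - 1) − (1/6)| < ϵ.
Combining over a common denominator, (u + 4)/(u - 1) − (1/6) = [(u + 4)·(-6) − (-1)·(u - 1)] / [(-6)·(u - 1)] = -5(u + 5) / ((-6)(u - 1)).
So |(u + 4)/(u - 1) − (1/6)| = 5|u + 5| / (6·|u − 1|).
Restrict δ ≤ 3. Then |u + 5| < 3 gives |u − 1| = |(u + 5) + (-6)| ≥ 6 − 3 = 3.
Hence |(u + 4)/(u - 1) − (1/6)| < 5|u + 5|/(6·3) = (5/18)|u + 5|, which is < ϵ once |u + 5| < (18/5)ϵ.
Take δ = min(3, (18/5)ϵ). Then 0 < |u + 5| < δ forces both bounds, so |(u + 4)/(u - 1) − (1/6)| < ϵ.

δ = min(3, (18/5)ϵ)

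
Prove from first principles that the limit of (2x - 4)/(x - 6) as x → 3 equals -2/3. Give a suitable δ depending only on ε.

Let ε > 0. We want δ > 0 with 0 < |x − 3| < δ ⇒ |(2x - 4)/(x - 6) + 2/3| < ε.
Combining over a common denominator, (2x - 4)/(x - 6) + 2/3 = [(2x - 4)·(-3) − 2·(x - 6)] / [(-3)·(x - 6)] = -8(x − 3) / ((-3)(x - 6)).
So |(2x - 4)/(x - 6) + 2/3| = 8|x − 3| / (3·|x − 6|).
Restrict δ ≤ 3/2. Then |x − 3| < 3/2 gives |x − 6| = |(x − 3) + (-3)| ≥ 3 − 3/2 = 3/2.
Hence |(2x - 4)/(x - 6) + 2/3| < 8|x − 3|/(3·(3/2)) = (16/9)|x − 3|, which is < ε once |x − 3| < (9/16)ε.
Take δ = min(3/2, (9/16)ε). Then 0 < |x − 3| < δ forces both bounds, so |(2x - 4)/(x - 6) + 2/3| < ε.

δ = min(3/2, (9/16)ε)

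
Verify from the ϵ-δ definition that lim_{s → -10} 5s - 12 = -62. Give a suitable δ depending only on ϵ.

δ = ϵ/5

Let ϵ > 0 be given. We need δ > 0 so that 0 < |s + 10| < δ implies |(5s - 12) + 62| < ϵ.
|(5s - 12) + 62| = |5s + 50| = 5|s + 10|.
So 5|s + 10| < ϵ exactly when |s + 10| < ϵ/5.
Choosing δ = ϵ/5 gives |(5s - 12) + 62| = 5|s + 10| < ϵ whenever |s + 10| < δ.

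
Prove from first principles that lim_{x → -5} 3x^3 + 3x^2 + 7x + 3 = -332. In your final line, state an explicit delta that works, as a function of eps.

delta = min(1, eps/247)

Let eps > 0 be given. We want delta > 0 such that 0 < |x + 5| < delta implies |(3x^3 + 3x^2 + 7x + 3) + 332| < eps.
(3x^3 + 3x^2 + 7x + 3) + 332 = 3x^3 + 3x^2 + 7x + 335 = (x + 5)(3x^2 - 12x + 67).
So |(3x^3 + 3x^2 + 7x + 3) + 332| = |x + 5|·|3x^2 - 12x + 67|.
Assume first that |x + 5| < 1, so |x| < 6. Then |3x^2 - 12x + 67| ≤ 3·6^2 + 12·6 + 67 = 247.
Hence |(3x^3 + 3x^2 + 7x + 3) + 332| ≤ 247|x + 5| < eps provided |x + 5| < eps/247.
Take delta = min(1, eps/247). Then 0 < |x + 5| < delta gives both |x + 5| < 1 and |x + 5| < eps/247, so |(3x^3 + 3x^2 + 7x + 3) + 332| < eps.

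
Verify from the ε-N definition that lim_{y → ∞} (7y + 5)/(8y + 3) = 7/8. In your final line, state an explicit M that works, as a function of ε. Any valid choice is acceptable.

M = (19/64)/ε

Fix ε > 0. We seek M > 0 such that y > M implies |(7y + 5)/(8y + 3) − (7/8)| < ε.
(7y + 5)/(8y + 3) − (7/8) = (8(7y + 5) − 7(8y + 3)) / (8(8y + 3)) = 19/(8(8y + 3)).
For y > 0 we have 8y + 3 > 8y, so |(7y + 5)/(8y + 3) − (7/8)| = 19/(8(8y + 3)) < 19/(8·8y) = (19/64)/y.
Thus |(7y + 5)/(8y + 3) − (7/8)| < ε whenever y > (19/64)/ε.
Take M = (19/64)/ε. If y > M then |(7y + 5)/(8y + 3) − (7/8)| < (19/64)/y < ε.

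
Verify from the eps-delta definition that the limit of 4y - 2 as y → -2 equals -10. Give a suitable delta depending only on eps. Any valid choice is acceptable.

delta = eps/4

Suppose eps > 0. We need delta > 0 so that 0 < |y + 2| < delta implies |(4y - 2) + 10| < eps.
Since (4y - 2) + 10 = 4(y + 2), we have |(4y - 2) + 10| = 4|y + 2|.
So 4|y + 2| < eps exactly when |y + 2| < eps/4.
Take delta = eps/4. If 0 < |y + 2| < delta then |(4y - 2) + 10| = 4|y + 2| < 4·(eps/4) = eps.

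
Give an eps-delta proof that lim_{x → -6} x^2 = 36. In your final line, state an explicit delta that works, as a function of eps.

Let eps > 0. We seek delta > 0 with 0 < |x + 6| < delta ⇒ |x^2 − 36| < eps.
Factor: x^2 − 36 = (x + 6)(x - 6), so |x^2 − 36| = |x + 6|·|x - 6|.
Restrict delta ≤ 1. Then |x + 6| < 1 gives |x| < 7, so by the triangle inequality |x - 6| ≤ 7 + 6 = 13.
Hence |x^2 − 36| ≤ 13|x + 6|, which is < eps once |x + 6| < eps/13.
Take delta = min(1, eps/13). If 0 < |x + 6| < delta then both bounds hold and |x^2 − 36| ≤ 13|x + 6| < 13·(eps/13) = eps.

delta = min(1, eps/13)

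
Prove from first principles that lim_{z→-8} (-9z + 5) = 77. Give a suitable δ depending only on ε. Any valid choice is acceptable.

Let ε > 0 be given. We need δ > 0 so that 0 < |z + 8| < δ implies |(-9z + 5) − 77| < ε.
Since (-9z + 5) − 77 = -9(z + 8), we have |(-9z + 5) − 77| = 9|z + 8|.
Thus it suffices that |z + 8| < ε/9.
Take δ = ε/9. If 0 < |z + 8| < δ then |(-9z + 5) − 77| = 9|z + 8| < 9·(ε/9) = ε.

δ = ε/9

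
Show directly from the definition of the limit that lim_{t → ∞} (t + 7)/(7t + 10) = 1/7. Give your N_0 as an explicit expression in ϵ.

N_0 = (39/49)/ϵ

Let ϵ > 0 be given. We seek N_0 > 0 such that t > N_0 implies |(t + 7)/(7t + 10) − (1/7)| < ϵ.
(t + 7)/(7t + 10) − (1/7) = (7(t + 7) − (7t + 10)) / (7(7t + 10)) = 39/(7(7t + 10)).
For t > 0 we have 7t + 10 > 7t, so |(t + 7)/(7t + 10) − (1/7)| = 39/(7(7t + 10)) < 39/(7·7t) = (39/49)/t.
Thus |(t + 7)/(7t + 10) − (1/7)| < ϵ whenever t > (39/49)/ϵ.
Take N_0 = (39/49)/ϵ. If t > N_0 then |(t + 7)/(7t + 10) − (1/7)| < (39/49)/t < ϵ.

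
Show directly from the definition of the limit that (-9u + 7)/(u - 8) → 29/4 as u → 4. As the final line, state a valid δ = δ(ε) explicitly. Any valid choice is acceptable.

δ = min(2, (8/65)ε)

Suppose ε > 0. We want δ > 0 with 0 < |u − 4| < δ ⇒ |(-9u + 7)/(u - 8) − (29/4)| < ε.
Combining over a common denominator, (-9u + 7)/(u - 8) − (29/4) = [(-9u + 7)·(-4) − (-29)·(u - 8)] / [(-4)·(u - 8)] = 65(u − 4) / ((-4)(u - 8)).
So |(-9u + 7)/(u - 8) − (29/4)| = 65|u − 4| / (4·|u − 8|).
Require δ ≤ 2, so |u − 8| ≥ |-4| − |u − 4| > 4 − 2 = 2.
Hence |(-9u + 7)/(u - 8) − (29/4)| < 65|u − 4|/(4·2) = (65/8)|u − 4|, which is < ε once |u − 4| < (8/65)ε.
Take δ = min(2, (8/65)ε). Then 0 < |u − 4| < δ forces both bounds, so |(-9u + 7)/(u - 8) − (29/4)| < ε.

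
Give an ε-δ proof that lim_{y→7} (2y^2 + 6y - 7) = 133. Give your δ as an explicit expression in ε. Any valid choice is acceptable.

Let ε > 0. We want δ > 0 such that 0 < |y − 7| < δ implies |(2y^2 + 6y - 7) − 133| < ε.
(2y^2 + 6y - 7) − 133 = 2y^2 + 6y - 140 = (y − 7)(2y + 20).
So |(2y^2 + 6y - 7) − 133| = |y − 7|·|2y + 20|.
Assume first that |y − 7| < 2, so |y| < 9. Then |2y + 20| ≤ 2·9 + 20 = 38.
Hence |(2y^2 + 6y - 7) − 133| ≤ 38|y − 7| < ε provided |y − 7| < ε/38.
Choosing δ = min(2, ε/38) ensures both conditions, hence |(2y^2 + 6y - 7) − 133| < ε.

δ = min(2, ε/38)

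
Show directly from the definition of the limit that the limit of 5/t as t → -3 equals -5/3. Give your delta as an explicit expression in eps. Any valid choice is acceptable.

Let eps > 0 be given. We seek delta > 0 such that 0 < |t + 3| < delta implies |5/t + 5/3| < eps.
|5/t + 5/3| = 5·|-3 − t|/(3·|t|) = 5|t + 3|/(3|t|).
Require delta ≤ 3/2 so that |t| > 3 − 3/2 = 3/2, hence 3|t| > 9/2.
Then |5/t + 5/3| < 5|t + 3|/(9/2), which is < eps when |t + 3| < (9/10)eps.
Take delta = min(3/2, (9/10)eps). Then 0 < |t + 3| < delta gives both |t + 3| < 3/2 and |t + 3| < (9/10)eps, so |5/t + 5/3| < eps.

delta = min(3/2, (9/10)eps)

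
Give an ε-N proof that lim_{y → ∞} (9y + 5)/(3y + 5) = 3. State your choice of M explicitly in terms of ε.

Let ε > 0. We seek M > 0 such that y > M implies |(9y + 5)/(3y + 5) − 3| < ε.
(9y + 5)/(3y + 5) − 3 = (3(9y + 5) − 9(3y + 5)) / (3(3y + 5)) = -30/(3(3y + 5)).
For y > 0 we have 3y + 5 > 3y, so |(9y + 5)/(3y + 5) − 3| = 30/(3(3y + 5)) < 30/(3·3y) = (10/3)/y.
Thus |(9y + 5)/(3y + 5) − 3| < ε whenever y > (10/3)/ε.
Take M = (10/3)/ε. If y > M then |(9y + 5)/(3y + 5) − 3| < (10/3)/y < ε.

M = (10/3)/ε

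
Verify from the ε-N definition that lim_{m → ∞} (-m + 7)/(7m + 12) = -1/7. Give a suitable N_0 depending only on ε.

Let ε > 0. For m ≥ 1, |(-m + 7)/(7m + 12) + 1/7| = |61|/(7(7m + 12)) = 61/(7(7m + 12)).
Since 7m + 12 ≥ 7m for m ≥ 1, this is ≤ 61/(7·7m) = (61/49)/m.
So |(-m + 7)/(7m + 12) + 1/7| < ε whenever m > (61/49)/ε.
Take N_0 = (61/49)/ε. If m > N_0 then |(-m + 7)/(7m + 12) + 1/7| ≤ (61/49)/m < ε.

N_0 = (61/49)/ε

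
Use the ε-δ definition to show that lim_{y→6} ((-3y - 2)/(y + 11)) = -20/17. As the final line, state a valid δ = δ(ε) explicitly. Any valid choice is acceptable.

δ = min(17/2, (289/62)ε)

Let ε > 0. We want δ > 0 with 0 < |y − 6| < δ ⇒ |(-3y - 2)/(y + 11) + 20/17| < ε.
Combining over a common denominator, (-3y - 2)/(y + 11) + 20/17 = [(-3y - 2)·17 − (-20)·(y + 11)] / [17·(y + 11)] = -31(y − 6) / (17(y + 11)).
So |(-3y - 2)/(y + 11) + 20/17| = 31|y − 6| / (17·|y + 11|).
Require δ ≤ 17/2, so |y + 11| ≥ |17| − |y − 6| > 17 − 17/2 = 17/2.
Hence |(-3y - 2)/(y + 11) + 20/17| < 31|y − 6|/(17·(17/2)) = (62/289)|y − 6|, which is < ε once |y − 6| < (289/62)ε.
Take δ = min(17/2, (289/62)ε). Then 0 < |y − 6| < δ forces both bounds, so |(-3y - 2)/(y + 11) + 20/17| < ε.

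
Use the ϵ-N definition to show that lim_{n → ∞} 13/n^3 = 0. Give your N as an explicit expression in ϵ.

N = (13/ϵ)^{1/3}

Fix ϵ > 0. For n ≥ 1, |13/n^3 − 0| = 13/n^3.
13/n^3 < ϵ ⇔ n^3 > 13/ϵ ⇔ n > (13/ϵ)^{1/3}.
Take N = (13/ϵ)^{1/3}. Then n > N implies 13/n^3 < ϵ.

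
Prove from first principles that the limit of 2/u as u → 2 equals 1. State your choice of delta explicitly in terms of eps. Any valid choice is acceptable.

delta = min(1, eps)

Fix eps > 0. We seek delta > 0 such that 0 < |u − 2| < delta implies |2/u − 1| < eps.
|2/u − 1| = 2·|2 − u|/(2·|u|) = 2|u − 2|/(2|u|).
Require delta ≤ 1 so that |u| > 2 − 1 = 1, hence 2|u| > 2.
Then |2/u − 1| < 2|u − 2|/2, which is < eps when |u − 2| < eps.
Take delta = min(1, eps). Then 0 < |u − 2| < delta gives both |u − 2| < 1 and |u − 2| < eps, so |2/u − 1| < eps.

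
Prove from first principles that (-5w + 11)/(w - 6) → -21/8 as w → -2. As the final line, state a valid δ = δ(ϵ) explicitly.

Fix ϵ > 0. We want δ > 0 with 0 < |w + 2| < δ ⇒ |(-5w + 11)/(w - 6) + 21/8| < ϵ.
Combining over a common denominator, (-5w + 11)/(w - 6) + 21/8 = [(-5w + 11)·(-8) − 21·(w - 6)] / [(-8)·(w - 6)] = 19(w + 2) / ((-8)(w - 6)).
So |(-5w + 11)/(w - 6) + 21/8| = 19|w + 2| / (8·|w − 6|).
Restrict δ ≤ 4. Then |w + 2| < 4 gives |w − 6| = |(w + 2) + (-8)| ≥ 8 − 4 = 4.
Hence |(-5w + 11)/(w - 6) + 21/8| < 19|w + 2|/(8·4) = (19/32)|w + 2|, which is < ϵ once |w + 2| < (32/19)ϵ.
Take δ = min(4, (32/19)ϵ). Then 0 < |w + 2| < δ forces both bounds, so |(-5w + 11)/(w - 6) + 21/8| < ϵ.

δ = min(4, (32/19)ϵ)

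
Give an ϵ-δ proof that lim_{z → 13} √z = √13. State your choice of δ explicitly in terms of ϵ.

Fix ϵ > 0. We want δ > 0 such that 0 < |z − 13| < δ implies |√z − √13| < ϵ.
Multiplying by the conjugate, |√z − √13| = |z − 13|/(√z + √13).
Restrict δ ≤ 13 so that |z − 13| < 13 forces z > 0, and then √z + √13 > √13.
Hence |√z − √13| < |z − 13|/√13, which is < ϵ once |z − 13| < √13·ϵ.
Take δ = min(13, √13·ϵ). If 0 < |z − 13| < δ then z > 0 and |√z − √13| < |z − 13|/√13 < ϵ.

δ = min(13, √13·ϵ)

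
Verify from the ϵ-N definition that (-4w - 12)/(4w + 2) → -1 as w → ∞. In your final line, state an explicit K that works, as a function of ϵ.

K = (5/2)/ϵ

Suppose ϵ > 0. We seek K > 0 such that w > K implies |(-4w - 12)/(4w + 2) + 1| < ϵ.
(-4w - 12)/(4w + 2) + 1 = (4(-4w - 12) − (-4)(4w + 2)) / (4(4w + 2)) = -40/(4(4w + 2)).
For w > 0 we have 4w + 2 > 4w, so |(-4w - 12)/(4w + 2) + 1| = 40/(4(4w + 2)) < 40/(4·4w) = (5/2)/w.
Thus |(-4w - 12)/(4w + 2) + 1| < ϵ whenever w > (5/2)/ϵ.
Take K = (5/2)/ϵ. If w > K then |(-4w - 12)/(4w + 2) + 1| < (5/2)/w < ϵ.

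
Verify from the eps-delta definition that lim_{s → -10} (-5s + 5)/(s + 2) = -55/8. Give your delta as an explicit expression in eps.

delta = min(4, (32/15)eps)

Let eps > 0. We want delta > 0 with 0 < |s + 10| < delta ⇒ |(-5s + 5)/(s + 2) + 55/8| < eps.
Combining over a common denominator, (-5s + 5)/(s + 2) + 55/8 = [(-5s + 5)·(-8) − 55·(s + 2)] / [(-8)·(s + 2)] = -15(s + 10) / ((-8)(s + 2)).
So |(-5s + 5)/(s + 2) + 55/8| = 15|s + 10| / (8·|s + 2|).
Require delta ≤ 4, so |s + 2| ≥ |-8| − |s + 10| > 8 − 4 = 4.
Hence |(-5s + 5)/(s + 2) + 55/8| < 15|s + 10|/(8·4) = (15/32)|s + 10|, which is < eps once |s + 10| < (32/15)eps.
Take delta = min(4, (32/15)eps). Then 0 < |s + 10| < delta forces both bounds, so |(-5s + 5)/(s + 2) + 55/8| < eps.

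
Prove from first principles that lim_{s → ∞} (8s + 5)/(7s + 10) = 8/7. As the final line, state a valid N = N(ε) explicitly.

N = (45/49)/ε

Fix ε > 0. We seek N > 0 such that s > N implies |(8s + 5)/(7s + 10) − (8/7)| < ε.
(8s + 5)/(7s + 10) − (8/7) = (7(8s + 5) − 8(7s + 10)) / (7(7s + 10)) = -45/(7(7s + 10)).
For s > 0 we have 7s + 10 > 7s, so |(8s + 5)/(7s + 10) − (8/7)| = 45/(7(7s + 10)) < 45/(7·7s) = (45/49)/s.
Thus |(8s + 5)/(7s + 10) − (8/7)| < ε whenever s > (45/49)/ε.
Take N = (45/49)/ε. If s > N then |(8s + 5)/(7s + 10) − (8/7)| < (45/49)/s < ε.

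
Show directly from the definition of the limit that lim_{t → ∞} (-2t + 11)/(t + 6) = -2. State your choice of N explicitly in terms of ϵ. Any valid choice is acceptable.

Fix ϵ > 0. We seek N > 0 such that t > N implies |(-2t + 11)/(t + 6) + 2| < ϵ.
(-2t + 11)/(t + 6) + 2 = ((-2t + 11) − (-2)(t + 6)) / ((t + 6)) = 23/((t + 6)).
For t > 0 we have t + 6 > t, so |(-2t + 11)/(t + 6) + 2| = 23/((t + 6)) < 23/(t) = 23/t.
Thus |(-2t + 11)/(t + 6) + 2| < ϵ whenever t > 23/ϵ.
Take N = 23/ϵ. If t > N then |(-2t + 11)/(t + 6) + 2| < 23/t < ϵ.

N = 23/ϵ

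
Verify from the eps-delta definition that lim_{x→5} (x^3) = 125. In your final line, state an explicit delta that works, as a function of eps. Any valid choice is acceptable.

delta = min(1, eps/91)

Fix eps > 0. We seek delta > 0 with 0 < |x − 5| < delta ⇒ |x^3 − 125| < eps.
Factor: x^3 − 125 = (x − 5)(x^2 + 5x + 25), so |x^3 − 125| = |x − 5|·|x^2 + 5x + 25|.
Impose delta ≤ 1 so that |x| < 6; then |x^2 + 5x + 25| ≤ 91.
Hence |x^3 − 125| ≤ 91|x − 5|, which is < eps once |x − 5| < eps/91.
Take delta = min(1, eps/91). If 0 < |x − 5| < delta then both bounds hold and |x^3 − 125| ≤ 91|x − 5| < 91·(eps/91) = eps.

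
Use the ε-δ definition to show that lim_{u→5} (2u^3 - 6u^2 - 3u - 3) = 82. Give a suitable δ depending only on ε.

Let ε > 0 be given. We want δ > 0 such that 0 < |u − 5| < δ implies |(2u^3 - 6u^2 - 3u - 3) − 82| < ε.
(2u^3 - 6u^2 - 3u - 3) − 82 = 2u^3 - 6u^2 - 3u - 85 = (u − 5)(2u^2 + 4u + 17).
So |(2u^3 - 6u^2 - 3u - 3) − 82| = |u − 5|·|2u^2 + 4u + 17|.
Assume first that |u − 5| < 1, so |u| < 6. Then |2u^2 + 4u + 17| ≤ 2·6^2 + 4·6 + 17 = 113.
Hence |(2u^3 - 6u^2 - 3u - 3) − 82| ≤ 113|u − 5| < ε provided |u − 5| < ε/113.
Take δ = min(1, ε/113). Then 0 < |u − 5| < δ gives both |u − 5| < 1 and |u − 5| < ε/113, so |(2u^3 - 6u^2 - 3u - 3) − 82| < ε.

δ = min(1, ε/113)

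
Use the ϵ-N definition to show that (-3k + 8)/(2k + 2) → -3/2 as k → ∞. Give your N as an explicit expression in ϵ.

N = (11/2)/ϵ

Suppose ϵ > 0. For k ≥ 1, |(-3k + 8)/(2k + 2) + 3/2| = |22|/(2(2k + 2)) = 22/(2(2k + 2)).
Since 2k + 2 ≥ 2k for k ≥ 1, this is ≤ 22/(2·2k) = (11/2)/k.
So |(-3k + 8)/(2k + 2) + 3/2| < ϵ whenever k > (11/2)/ϵ.
Take N = (11/2)/ϵ. If k > N then |(-3k + 8)/(2k + 2) + 3/2| ≤ (11/2)/k < ϵ.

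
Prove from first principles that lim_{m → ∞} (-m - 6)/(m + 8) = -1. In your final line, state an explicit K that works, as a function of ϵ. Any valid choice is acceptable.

K = 2/ϵ

Suppose ϵ > 0. For m ≥ 1, |(-m - 6)/(m + 8) + 1| = |2|/((m + 8)) = 2/((m + 8)).
Since m + 8 ≥ m for m ≥ 1, this is ≤ 2/(m) = 2/m.
So |(-m - 6)/(m + 8) + 1| < ϵ whenever m > 2/ϵ.
Take K = 2/ϵ. If m > K then |(-m - 6)/(m + 8) + 1| ≤ 2/m < ϵ.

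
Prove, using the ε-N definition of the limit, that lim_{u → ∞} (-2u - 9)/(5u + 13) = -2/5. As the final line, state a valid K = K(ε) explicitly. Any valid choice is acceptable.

Let ε > 0. We seek K > 0 such that u > K implies |(-2u - 9)/(5u + 13) + 2/5| < ε.
(-2u - 9)/(5u + 13) + 2/5 = (5(-2u - 9) − (-2)(5u + 13)) / (5(5u + 13)) = -19/(5(5u + 13)).
For u > 0 we have 5u + 13 > 5u, so |(-2u - 9)/(5u + 13) + 2/5| = 19/(5(5u + 13)) < 19/(5·5u) = (19/25)/u.
Thus |(-2u - 9)/(5u + 13) + 2/5| < ε whenever u > (19/25)/ε.
Take K = (19/25)/ε. If u > K then |(-2u - 9)/(5u + 13) + 2/5| < (19/25)/u < ε.

K = (19/25)/ε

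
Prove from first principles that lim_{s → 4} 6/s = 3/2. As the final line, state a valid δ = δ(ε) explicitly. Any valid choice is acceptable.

Suppose ε > 0. We seek δ > 0 such that 0 < |s − 4| < δ implies |6/s − (3/2)| < ε.
|6/s − (3/2)| = 6·|4 − s|/(4·|s|) = 6|s − 4|/(4|s|).
Require δ ≤ 2 so that |s| > 4 − 2 = 2, hence 4|s| > 8.
Then |6/s − (3/2)| < 6|s − 4|/8, which is < ε when |s − 4| < (4/3)ε.
Take δ = min(2, (4/3)ε). Then 0 < |s − 4| < δ gives both |s − 4| < 2 and |s − 4| < (4/3)ε, so |6/s − (3/2)| < ε.

δ = min(2, (4/3)ε)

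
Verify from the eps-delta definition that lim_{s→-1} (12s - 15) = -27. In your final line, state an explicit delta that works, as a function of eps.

delta = eps/12

Let eps > 0. We need delta > 0 so that 0 < |s + 1| < delta implies |(12s - 15) + 27| < eps.
Since (12s - 15) + 27 = 12(s + 1), we have |(12s - 15) + 27| = 12|s + 1|.
So 12|s + 1| < eps exactly when |s + 1| < eps/12.
Take delta = eps/12. If 0 < |s + 1| < delta then |(12s - 15) + 27| = 12|s + 1| < 12·(eps/12) = eps.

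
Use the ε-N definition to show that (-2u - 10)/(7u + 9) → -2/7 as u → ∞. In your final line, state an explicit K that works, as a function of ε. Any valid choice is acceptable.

Suppose ε > 0. We seek K > 0 such that u > K implies |(-2u - 10)/(7u + 9) + 2/7| < ε.
(-2u - 10)/(7u + 9) + 2/7 = (7(-2u - 10) − (-2)(7u + 9)) / (7(7u + 9)) = -52/(7(7u + 9)).
For u > 0 we have 7u + 9 > 7u, so |(-2u - 10)/(7u + 9) + 2/7| = 52/(7(7u + 9)) < 52/(7·7u) = (52/49)/u.
Thus |(-2u - 10)/(7u + 9) + 2/7| < ε whenever u > (52/49)/ε.
Take K = (52/49)/ε. If u > K then |(-2u - 10)/(7u + 9) + 2/7| < (52/49)/u < ε.

K = (52/49)/ε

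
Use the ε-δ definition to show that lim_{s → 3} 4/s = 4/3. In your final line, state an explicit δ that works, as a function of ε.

δ = min(3/2, (9/8)ε)

Fix ε > 0. We seek δ > 0 such that 0 < |s − 3| < δ implies |4/s − (4/3)| < ε.
|4/s − (4/3)| = 4·|3 − s|/(3·|s|) = 4|s − 3|/(3|s|).
Restrict δ ≤ 3/2. Then |s − 3| < 3/2 gives |s| > 3/2, so 3|s| > 9/2.
Then |4/s − (4/3)| < 4|s − 3|/(9/2), which is < ε when |s − 3| < (9/8)ε.
Take δ = min(3/2, (9/8)ε). Then 0 < |s − 3| < δ gives both |s − 3| < 3/2 and |s − 3| < (9/8)ε, so |4/s − (4/3)| < ε.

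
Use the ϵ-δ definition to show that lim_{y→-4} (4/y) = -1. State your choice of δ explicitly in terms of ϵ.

Let ϵ > 0 be given. We seek δ > 0 such that 0 < |y + 4| < δ implies |4/y + 1| < ϵ.
|4/y + 1| = 4·|-4 − y|/(4·|y|) = 4|y + 4|/(4|y|).
Restrict δ ≤ 2. Then |y + 4| < 2 gives |y| > 2, so 4|y| > 8.
Then |4/y + 1| < 4|y + 4|/8, which is < ϵ when |y + 4| < 2ϵ.
Take δ = min(2, 2ϵ). Then 0 < |y + 4| < δ gives both |y + 4| < 2 and |y + 4| < 2ϵ, so |4/y + 1| < ϵ.

δ = min(2, 2ϵ)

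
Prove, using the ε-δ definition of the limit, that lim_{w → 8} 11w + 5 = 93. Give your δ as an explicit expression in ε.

δ = ε/11

Fix ε > 0. We need δ > 0 so that 0 < |w − 8| < δ implies |(11w + 5) − 93| < ε.
|(11w + 5) − 93| = |11w - 88| = 11|w − 8|.
So 11|w − 8| < ε exactly when |w − 8| < ε/11.
Take δ = ε/11. If 0 < |w − 8| < δ then |(11w + 5) − 93| = 11|w − 8| < 11·(ε/11) = ε.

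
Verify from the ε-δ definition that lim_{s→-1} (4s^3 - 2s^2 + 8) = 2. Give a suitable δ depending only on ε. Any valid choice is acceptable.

δ = min(1, ε/34)

Let ε > 0 be given. We want δ > 0 such that 0 < |s + 1| < δ implies |(4s^3 - 2s^2 + 8) − 2| < ε.
(4s^3 - 2s^2 + 8) − 2 = 4s^3 - 2s^2 + 6 = (s + 1)(4s^2 - 6s + 6).
So |(4s^3 - 2s^2 + 8) − 2| = |s + 1|·|4s^2 - 6s + 6|.
Require δ ≤ 1. Then |s + 1| < 1 gives |s| < 2, and by the triangle inequality |4s^2 - 6s + 6| ≤ 4·2^2 + 6·2 + 6 = 34.
Hence |(4s^3 - 2s^2 + 8) − 2| ≤ 34|s + 1| < ε provided |s + 1| < ε/34.
Take δ = min(1, ε/34). Then 0 < |s + 1| < δ gives both |s + 1| < 1 and |s + 1| < ε/34, so |(4s^3 - 2s^2 + 8) − 2| < ε.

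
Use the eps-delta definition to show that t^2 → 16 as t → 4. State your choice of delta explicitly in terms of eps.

delta = min(1, eps/9)

Let eps > 0. We seek delta > 0 with 0 < |t − 4| < delta ⇒ |t^2 − 16| < eps.
Factor: t^2 − 16 = (t − 4)(t + 4), so |t^2 − 16| = |t − 4|·|t + 4|.
Restrict delta ≤ 1. Then |t − 4| < 1 gives |t| < 5, so by the triangle inequality |t + 4| ≤ 5 + 4 = 9.
Hence |t^2 − 16| ≤ 9|t − 4|, which is < eps once |t − 4| < eps/9.
Take delta = min(1, eps/9). If 0 < |t − 4| < delta then both bounds hold and |t^2 − 16| ≤ 9|t − 4| < 9·(eps/9) = eps.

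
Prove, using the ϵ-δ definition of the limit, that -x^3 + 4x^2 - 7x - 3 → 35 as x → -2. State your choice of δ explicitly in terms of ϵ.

Suppose ϵ > 0. We want δ > 0 such that 0 < |x + 2| < δ implies |(-x^3 + 4x^2 - 7x - 3) − 35| < ϵ.
(-x^3 + 4x^2 - 7x - 3) − 35 = -x^3 + 4x^2 - 7x - 38 = (x + 2)(-x^2 + 6x - 19).
So |(-x^3 + 4x^2 - 7x - 3) − 35| = |x + 2|·|-x^2 + 6x - 19|.
Require δ ≤ 1. Then |x + 2| < 1 gives |x| < 3, and by the triangle inequality |-x^2 + 6x - 19| ≤ 3^2 + 6·3 + 19 = 46.
Hence |(-x^3 + 4x^2 - 7x - 3) − 35| ≤ 46|x + 2| < ϵ provided |x + 2| < ϵ/46.
Take δ = min(1, ϵ/46). Then 0 < |x + 2| < δ gives both |x + 2| < 1 and |x + 2| < ϵ/46, so |(-x^3 + 4x^2 - 7x - 3) − 35| < ϵ.

δ = min(1, ϵ/46)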